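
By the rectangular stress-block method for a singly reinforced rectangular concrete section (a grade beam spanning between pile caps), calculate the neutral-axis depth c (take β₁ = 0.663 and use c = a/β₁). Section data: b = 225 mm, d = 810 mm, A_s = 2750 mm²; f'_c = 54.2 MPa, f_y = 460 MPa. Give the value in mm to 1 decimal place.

T = A_s f_y = 2750 × 460 = 1265000 N = 1265 kN.
Setting C = 0.85 f'_c a b equal to T: a = 1265000/(0.85 × 54.2 × 225) = 122.037 mm.
With β₁ = 0.663, c = a/β₁ = 122.037/0.663 = 184.1 mm.

c ≈ 184.1 mm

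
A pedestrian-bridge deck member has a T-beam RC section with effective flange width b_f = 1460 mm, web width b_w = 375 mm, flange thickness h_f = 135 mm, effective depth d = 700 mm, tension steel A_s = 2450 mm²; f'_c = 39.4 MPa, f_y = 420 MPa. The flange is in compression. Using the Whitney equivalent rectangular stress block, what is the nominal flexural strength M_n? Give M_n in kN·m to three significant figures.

Tension: T = A_s f_y = 2450 × 420 = 1029000 N.
Try a within the flange: a = T/(0.85 f'_c b_f) = 1029000/(0.85 × 39.4 × 1460) = 21.04 mm.
Since a = 21.04 ≤ h_f = 135 mm, the stress block lies entirely in the flange; analyse as a rectangular beam of width b_f.
M_n = T(d − a/2) = 1029000 × (700 − 10.52) = 709.47 × 10⁶ N·mm.
M_n = 709.47 kN·m.

M_n ≈ 709 kN·m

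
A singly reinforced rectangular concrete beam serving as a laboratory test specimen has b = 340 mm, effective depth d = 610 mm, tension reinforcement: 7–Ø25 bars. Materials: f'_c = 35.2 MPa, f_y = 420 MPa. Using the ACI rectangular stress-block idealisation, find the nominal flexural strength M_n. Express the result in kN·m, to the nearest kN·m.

M_n ≈ 778 kN·m

A_s = 7 × 491 = 3437 mm².
T = A_s f_y = 3437 × 420 = 1443540 N = 1443.54 kN.
From C = T: a = T/(0.85 f'_c b) = 1443540/(0.85 × 35.2 × 340) = 141.90 mm.
M_n = T(d − a/2) = 1443.54 kN × (610 − 70.95) mm = 778.14 kN·m.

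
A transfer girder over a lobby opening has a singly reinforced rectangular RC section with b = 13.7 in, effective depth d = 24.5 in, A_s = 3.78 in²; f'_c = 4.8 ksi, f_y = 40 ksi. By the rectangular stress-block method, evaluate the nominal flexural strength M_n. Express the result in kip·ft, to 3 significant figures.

M_n ≈ 292 kip·ft

T = A_s f_y = 3.78 × 40 = 151.2 kips.
a = T/(0.85 f'_c b) = 151.2/(0.85 × 4.8 × 13.7) = 2.705 in.
M_n = T(d − a/2) = 151.2 × (24.5 − 1.3525) = 3499.9 kip·in = 3499.9/12 = 291.66 kip·ft.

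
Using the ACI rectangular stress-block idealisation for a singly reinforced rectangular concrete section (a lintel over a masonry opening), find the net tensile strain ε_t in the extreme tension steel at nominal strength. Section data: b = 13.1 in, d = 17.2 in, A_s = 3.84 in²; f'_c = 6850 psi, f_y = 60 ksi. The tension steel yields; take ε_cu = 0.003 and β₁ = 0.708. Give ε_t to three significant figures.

ε_t ≈ 0.00909

a = A_s f_y/(0.85 f'_c b) = 3.021 in.
β₁ = 0.708, so c = a/β₁ = 3.021/0.708 = 4.267 in.
From the linear strain diagram with ε_cu = 0.003: ε_t = 0.003 (d − c)/c = 0.003 × (17.2 − 4.267)/4.267 = 0.00909.
Since ε_t ≥ 0.005, the section is tension-controlled.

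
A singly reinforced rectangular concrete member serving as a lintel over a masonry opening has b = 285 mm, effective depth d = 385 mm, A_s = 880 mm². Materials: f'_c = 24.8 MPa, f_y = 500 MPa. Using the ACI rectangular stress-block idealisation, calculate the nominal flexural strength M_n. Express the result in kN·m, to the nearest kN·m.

M_n ≈ 153 kN·m

T = A_s f_y = 880 × 500 = 440000 N = 440 kN.
From C = T: a = T/(0.85 f'_c b) = 440000/(0.85 × 24.8 × 285) = 73.24 mm.
M_n = T(d − a/2) = 440 kN × (385 − 36.62) mm = 153.29 kN·m.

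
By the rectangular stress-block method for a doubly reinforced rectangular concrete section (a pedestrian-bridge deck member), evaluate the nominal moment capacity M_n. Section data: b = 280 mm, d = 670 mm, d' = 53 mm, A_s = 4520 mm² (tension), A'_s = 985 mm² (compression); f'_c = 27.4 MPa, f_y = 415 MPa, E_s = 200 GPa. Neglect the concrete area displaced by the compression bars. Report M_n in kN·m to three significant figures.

M_n ≈ 1070 kN·m

Assume both tension and compression steel yield.
Net tension couple steel: A_s − A'_s = 3535 mm².
a = (A_s − A'_s) f_y / (0.85 f'_c b) = 1467025/(0.85 × 27.4 × 280) = 224.96 mm.
c = a/β₁ = 224.96/0.85 = 264.66 mm; ε'_s = 0.003(c − d')/c = 0.0024 ≥ f_y/E_s = 0.0021, so compression steel does yield.
M_n = (A_s − A'_s) f_y (d − a/2) + A'_s f_y (d − d') = [1467025 × (670 − 112.48) + 408775 × (670 − 53)] × 10⁻⁶ = 817.90 + 252.21 = 1070.11 kN·m.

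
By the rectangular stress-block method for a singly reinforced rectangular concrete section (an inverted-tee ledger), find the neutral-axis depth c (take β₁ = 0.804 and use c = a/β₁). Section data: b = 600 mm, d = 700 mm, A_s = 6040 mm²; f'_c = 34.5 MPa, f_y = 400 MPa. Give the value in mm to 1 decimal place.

c ≈ 170.8 mm

T = A_s f_y = 6040 × 400 = 2416000 N = 2416 kN.
Setting C = 0.85 f'_c a b equal to T: a = 2416000/(0.85 × 34.5 × 600) = 137.312 mm.
With β₁ = 0.804, c = a/β₁ = 137.312/0.804 = 170.8 mm.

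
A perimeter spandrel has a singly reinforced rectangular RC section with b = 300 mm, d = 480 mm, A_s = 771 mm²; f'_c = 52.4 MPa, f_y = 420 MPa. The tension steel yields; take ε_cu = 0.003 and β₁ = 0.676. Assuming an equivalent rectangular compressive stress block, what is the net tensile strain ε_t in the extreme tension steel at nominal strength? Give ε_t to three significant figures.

ε_t ≈ 0.0372

a = A_s f_y/(0.85 f'_c b) = 24.23 mm.
β₁ = 0.676, so c = a/β₁ = 24.23/0.676 = 35.84 mm.
From the linear strain diagram with ε_cu = 0.003: ε_t = 0.003 (d − c)/c = 0.003 × (480 − 35.84)/35.84 = 0.0372.
Since ε_t ≥ 0.005, the section is tension-controlled.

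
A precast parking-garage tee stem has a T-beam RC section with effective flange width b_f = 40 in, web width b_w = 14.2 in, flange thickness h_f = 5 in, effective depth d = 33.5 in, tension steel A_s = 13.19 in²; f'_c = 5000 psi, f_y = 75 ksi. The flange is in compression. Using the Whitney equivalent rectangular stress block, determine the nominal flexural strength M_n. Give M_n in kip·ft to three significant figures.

Tension: T = A_s f_y = 13.19 × 75 = 989.25 kips.
Try a within the flange: a = T/(0.85 f'_c b_f) = 989.25/(0.85 × 5 × 40) = 5.819 in.
a = 5.819 > h_f = 5 in: the block extends into the web. Split into flange-overhang and web parts.
C_f = 0.85 f'_c (b_f − b_w) h_f = 0.85 × 5 × (40 − 14.2) × 5 = 548.3 kips.
Remaining web compression depth: a_w = (T − C_f)/(0.85 f'_c b_w) = (989.25 − 548.3)/(0.85 × 5 × 14.2) = 7.307 in.
M_n = C_f(d − h_f/2) + (T − C_f)(d − a_w/2) = 548.3 × (33.5 − 2.5) + 440.95 × (33.5 − 3.6535) = 16997.3 + 13160.8 = 30158.1 kip·in.
M_n = 30158.1/12 = 2513.18 kip·ft.

M_n ≈ 2510 kip·ft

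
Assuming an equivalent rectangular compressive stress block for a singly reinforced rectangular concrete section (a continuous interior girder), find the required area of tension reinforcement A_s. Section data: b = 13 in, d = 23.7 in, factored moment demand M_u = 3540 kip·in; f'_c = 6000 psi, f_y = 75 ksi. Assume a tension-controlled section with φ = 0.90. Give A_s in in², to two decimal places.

A_s ≈ 2.34 in²

M_n = M_u/φ = 3540/0.90 = 3933.33 kip·in.
From M_n = 0.85 f'_c a b (d − a/2):
a = d − √(d² − 2M_n/(0.85 f'_c b)) = 23.7 − √(23.7² − 2 × 3933.33/(0.85 × 6 × 13)) = 2.652 in.
A_s = 0.85 f'_c a b / f_y = 0.85 × 6 × 2.652 × 13 / 75 = 2.344 in².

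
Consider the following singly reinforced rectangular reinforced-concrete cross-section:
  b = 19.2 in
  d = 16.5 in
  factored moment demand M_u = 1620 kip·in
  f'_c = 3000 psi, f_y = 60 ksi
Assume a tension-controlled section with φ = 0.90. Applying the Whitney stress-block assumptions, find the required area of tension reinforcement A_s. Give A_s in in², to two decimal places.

M_n = M_u/φ = 1620/0.90 = 1800 kip·in.
From M_n = 0.85 f'_c a b (d − a/2):
a = d − √(d² − 2M_n/(0.85 f'_c b)) = 16.5 − √(16.5² − 2 × 1800/(0.85 × 3 × 19.2)) = 2.403 in.
A_s = 0.85 f'_c a b / f_y = 0.85 × 3 × 2.403 × 19.2 / 60 = 1.961 in².

A_s ≈ 1.96 in²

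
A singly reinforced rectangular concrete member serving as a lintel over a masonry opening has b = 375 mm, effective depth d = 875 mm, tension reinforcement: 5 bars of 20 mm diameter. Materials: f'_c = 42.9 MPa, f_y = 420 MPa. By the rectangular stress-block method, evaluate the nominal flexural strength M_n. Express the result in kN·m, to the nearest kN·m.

M_n ≈ 561 kN·m

A_s = 5 × 314 = 1570 mm².
T = A_s f_y = 1570 × 420 = 659400 N = 659.4 kN.
From C = T: a = T/(0.85 f'_c b) = 659400/(0.85 × 42.9 × 375) = 48.22 mm.
M_n = T(d − a/2) = 659.4 kN × (875 − 24.11) mm = 561.08 kN·m.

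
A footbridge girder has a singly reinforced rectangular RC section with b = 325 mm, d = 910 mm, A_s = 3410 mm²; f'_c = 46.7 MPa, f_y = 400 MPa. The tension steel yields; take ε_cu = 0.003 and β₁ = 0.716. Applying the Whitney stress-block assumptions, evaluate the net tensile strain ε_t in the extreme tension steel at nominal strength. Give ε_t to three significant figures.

ε_t ≈ 0.0155

a = A_s f_y/(0.85 f'_c b) = 105.73 mm.
β₁ = 0.716, so c = a/β₁ = 105.73/0.716 = 147.67 mm.
From the linear strain diagram with ε_cu = 0.003: ε_t = 0.003 (d − c)/c = 0.003 × (910 − 147.67)/147.67 = 0.0155.
Since ε_t ≥ 0.005, the section is tension-controlled.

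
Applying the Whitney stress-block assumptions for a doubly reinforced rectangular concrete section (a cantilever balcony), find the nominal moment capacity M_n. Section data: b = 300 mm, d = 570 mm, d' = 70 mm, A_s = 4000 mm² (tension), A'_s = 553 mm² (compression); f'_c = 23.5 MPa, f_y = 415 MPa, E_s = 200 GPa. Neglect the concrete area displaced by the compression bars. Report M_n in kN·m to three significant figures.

Assume both tension and compression steel yield.
Net tension couple steel: A_s − A'_s = 3447 mm².
a = (A_s − A'_s) f_y / (0.85 f'_c b) = 1430505/(0.85 × 23.5 × 300) = 238.72 mm.
c = a/β₁ = 238.72/0.85 = 280.85 mm; ε'_s = 0.003(c − d')/c = 0.0023 ≥ f_y/E_s = 0.0021, so compression steel does yield.
M_n = (A_s − A'_s) f_y (d − a/2) + A'_s f_y (d − d') = [1430505 × (570 − 119.36) + 229495 × (570 − 70)] × 10⁻⁶ = 644.64 + 114.75 = 759.39 kN·m.

M_n ≈ 759 kN·m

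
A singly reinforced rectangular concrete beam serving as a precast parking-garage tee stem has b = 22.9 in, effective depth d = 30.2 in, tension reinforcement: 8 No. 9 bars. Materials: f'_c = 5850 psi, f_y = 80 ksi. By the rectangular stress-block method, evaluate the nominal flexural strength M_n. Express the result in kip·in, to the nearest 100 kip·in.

M_n ≈ 17500 kip·in

A_s = 8 × 1 = 8 in².
T = A_s f_y = 8 × 80 = 640 kips.
a = T/(0.85 f'_c b) = 640/(0.85 × 5.85 × 22.9) = 5.620 in.
M_n = T(d − a/2) = 640 × (30.2 − 2.81) = 17529.6 kip·in.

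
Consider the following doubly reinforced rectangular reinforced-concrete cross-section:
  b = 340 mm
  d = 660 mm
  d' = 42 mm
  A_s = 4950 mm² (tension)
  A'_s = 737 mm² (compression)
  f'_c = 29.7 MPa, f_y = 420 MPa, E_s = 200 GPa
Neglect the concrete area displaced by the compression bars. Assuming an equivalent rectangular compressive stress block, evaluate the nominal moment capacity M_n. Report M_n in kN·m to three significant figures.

M_n ≈ 1180 kN·m

Assume both tension and compression steel yield.
Net tension couple steel: A_s − A'_s = 4213 mm².
a = (A_s − A'_s) f_y / (0.85 f'_c b) = 1769460/(0.85 × 29.7 × 340) = 206.15 mm.
c = a/β₁ = 206.15/0.838 = 246.00 mm; ε'_s = 0.003(c − d')/c = 0.0025 ≥ f_y/E_s = 0.0021, so compression steel does yield.
M_n = (A_s − A'_s) f_y (d − a/2) + A'_s f_y (d − d') = [1769460 × (660 − 103.075) + 309540 × (660 − 42)] × 10⁻⁶ = 985.46 + 191.30 = 1176.76 kN·m.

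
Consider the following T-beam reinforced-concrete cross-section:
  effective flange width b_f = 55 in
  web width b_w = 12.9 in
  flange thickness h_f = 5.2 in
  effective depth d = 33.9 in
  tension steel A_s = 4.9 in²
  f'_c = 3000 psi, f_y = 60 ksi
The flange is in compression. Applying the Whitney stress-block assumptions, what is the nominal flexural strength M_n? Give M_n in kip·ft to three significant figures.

M_n ≈ 805 kip·ft

Tension: T = A_s f_y = 4.9 × 60 = 294 kips.
Try a within the flange: a = T/(0.85 f'_c b_f) = 294/(0.85 × 3 × 55) = 2.096 in.
Since a = 2.096 ≤ h_f = 5.2 in, the stress block lies entirely in the flange; analyse as a rectangular beam of width b_f.
M_n = T(d − a/2) = 294 × (33.9 − 1.048) = 9658.5 kip·in.
M_n = 9658.5/12 = 804.88 kip·ft.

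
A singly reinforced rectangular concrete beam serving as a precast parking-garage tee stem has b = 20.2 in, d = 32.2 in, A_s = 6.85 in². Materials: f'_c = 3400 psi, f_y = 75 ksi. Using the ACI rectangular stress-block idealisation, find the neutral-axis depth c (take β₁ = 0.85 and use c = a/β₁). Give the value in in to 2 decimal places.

c ≈ 10.35 in

T = A_s f_y = 6.85 × 75 = 513.75 kips.
a = T/(0.85 f'_c b) = 513.75/(0.85 × 3.4 × 20.2) = 8.8004 in.
With β₁ = 0.85, c = a/β₁ = 8.8004/0.85 = 10.35 in.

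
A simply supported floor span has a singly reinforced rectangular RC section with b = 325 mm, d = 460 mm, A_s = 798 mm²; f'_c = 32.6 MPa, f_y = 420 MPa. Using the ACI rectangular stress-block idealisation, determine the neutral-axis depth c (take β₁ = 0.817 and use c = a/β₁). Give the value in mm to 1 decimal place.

c ≈ 45.6 mm

T = A_s f_y = 798 × 420 = 335160 N = 335.16 kN.
Setting C = 0.85 f'_c a b equal to T: a = 335160/(0.85 × 32.6 × 325) = 37.216 mm.
With β₁ = 0.817, c = a/β₁ = 37.216/0.817 = 45.6 mm.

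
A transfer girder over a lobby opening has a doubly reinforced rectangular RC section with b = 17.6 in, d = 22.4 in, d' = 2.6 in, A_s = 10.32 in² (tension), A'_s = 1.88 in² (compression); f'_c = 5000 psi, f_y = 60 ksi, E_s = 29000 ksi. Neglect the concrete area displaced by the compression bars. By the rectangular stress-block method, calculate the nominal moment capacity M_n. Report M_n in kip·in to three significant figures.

Assume both steels yield.
a = (A_s − A'_s) f_y/(0.85 f'_c b) = (10.32 − 1.88) × 60/(0.85 × 5 × 17.6) = 6.770 in.
c = a/β₁ = 6.770/0.8 = 8.463 in; ε'_s = 0.003(c − d')/c = 0.0021 ≥ ε_y = 0.0021, so the compression steel yields.
M_n = (A_s − A'_s) f_y (d − a/2) + A'_s f_y (d − d') = 506.4 × (22.4 − 3.385) + 112.8 × (22.4 − 2.6) = 9629.2 + 2233.4 = 11862.6 kip·in.

M_n ≈ 11900 kip·in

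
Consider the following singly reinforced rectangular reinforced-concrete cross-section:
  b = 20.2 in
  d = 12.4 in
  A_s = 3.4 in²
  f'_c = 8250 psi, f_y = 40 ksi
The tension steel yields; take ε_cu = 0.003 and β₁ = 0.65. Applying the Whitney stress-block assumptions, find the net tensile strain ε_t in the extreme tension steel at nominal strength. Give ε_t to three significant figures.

a = A_s f_y/(0.85 f'_c b) = 0.960 in.
β₁ = 0.65, so c = a/β₁ = 0.960/0.65 = 1.477 in.
From the linear strain diagram with ε_cu = 0.003: ε_t = 0.003 (d − c)/c = 0.003 × (12.4 − 1.477)/1.477 = 0.0222.
Since ε_t ≥ 0.005, the section is tension-controlled.

ε_t ≈ 0.0222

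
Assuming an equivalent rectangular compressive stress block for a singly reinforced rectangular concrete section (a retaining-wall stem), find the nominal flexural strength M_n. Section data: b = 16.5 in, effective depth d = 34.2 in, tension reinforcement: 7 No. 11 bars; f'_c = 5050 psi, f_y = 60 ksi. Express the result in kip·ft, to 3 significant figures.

M_n ≈ 1610 kip·ft

A_s = 7 × 1.56 = 10.92 in².
T = A_s f_y = 10.92 × 60 = 655.2 kips.
a = T/(0.85 f'_c b) = 655.2/(0.85 × 5.05 × 16.5) = 9.251 in.
M_n = T(d − a/2) = 655.2 × (34.2 − 4.6255) = 19377.2 kip·in = 19377.2/12 = 1614.77 kip·ft.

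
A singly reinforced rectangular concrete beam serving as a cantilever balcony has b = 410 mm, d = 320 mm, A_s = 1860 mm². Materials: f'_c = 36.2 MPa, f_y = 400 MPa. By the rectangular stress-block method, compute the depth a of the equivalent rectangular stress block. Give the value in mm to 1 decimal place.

a ≈ 59.0 mm

T = A_s f_y = 1860 × 400 = 744000 N = 744 kN.
Setting C = 0.85 f'_c a b equal to T: a = 744000/(0.85 × 36.2 × 410) = 59.0 mm.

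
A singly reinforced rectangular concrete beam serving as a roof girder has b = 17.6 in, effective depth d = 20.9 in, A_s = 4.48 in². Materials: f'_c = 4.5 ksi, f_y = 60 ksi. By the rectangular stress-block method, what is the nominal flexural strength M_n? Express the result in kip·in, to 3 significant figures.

M_n ≈ 5080 kip·in

T = A_s f_y = 4.48 × 60 = 268.8 kips.
a = T/(0.85 f'_c b) = 268.8/(0.85 × 4.5 × 17.6) = 3.993 in.
M_n = T(d − a/2) = 268.8 × (20.9 − 1.9965) = 5081.3 kip·in.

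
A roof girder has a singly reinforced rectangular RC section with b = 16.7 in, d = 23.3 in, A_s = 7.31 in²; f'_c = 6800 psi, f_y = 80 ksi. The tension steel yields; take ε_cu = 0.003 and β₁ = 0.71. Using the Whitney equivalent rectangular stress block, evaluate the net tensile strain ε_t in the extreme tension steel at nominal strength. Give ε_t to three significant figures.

ε_t ≈ 0.00519

a = A_s f_y/(0.85 f'_c b) = 6.058 in.
β₁ = 0.71, so c = a/β₁ = 6.058/0.71 = 8.532 in.
From the linear strain diagram with ε_cu = 0.003: ε_t = 0.003 (d − c)/c = 0.003 × (23.3 − 8.532)/8.532 = 0.00519.
Since ε_t ≥ 0.005, the section is tension-controlled.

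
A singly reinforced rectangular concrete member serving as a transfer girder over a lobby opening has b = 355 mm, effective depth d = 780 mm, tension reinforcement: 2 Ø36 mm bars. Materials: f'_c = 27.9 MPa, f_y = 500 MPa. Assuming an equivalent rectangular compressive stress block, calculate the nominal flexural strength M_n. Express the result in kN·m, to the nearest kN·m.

M_n ≈ 732 kN·m

A_s = 2 × 1018 = 2036 mm².
T = A_s f_y = 2036 × 500 = 1018000 N = 1018 kN.
From C = T: a = T/(0.85 f'_c b) = 1018000/(0.85 × 27.9 × 355) = 120.92 mm.
M_n = T(d − a/2) = 1018 kN × (780 − 60.46) mm = 732.49 kN·m.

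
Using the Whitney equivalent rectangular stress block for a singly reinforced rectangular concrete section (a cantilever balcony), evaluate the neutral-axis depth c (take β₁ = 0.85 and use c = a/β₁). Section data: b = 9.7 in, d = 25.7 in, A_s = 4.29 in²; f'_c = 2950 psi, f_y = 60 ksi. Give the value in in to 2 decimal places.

c ≈ 12.45 in

T = A_s f_y = 4.29 × 60 = 257.4 kips.
a = T/(0.85 f'_c b) = 257.4/(0.85 × 2.95 × 9.7) = 10.5827 in.
With β₁ = 0.85, c = a/β₁ = 10.5827/0.85 = 12.45 in.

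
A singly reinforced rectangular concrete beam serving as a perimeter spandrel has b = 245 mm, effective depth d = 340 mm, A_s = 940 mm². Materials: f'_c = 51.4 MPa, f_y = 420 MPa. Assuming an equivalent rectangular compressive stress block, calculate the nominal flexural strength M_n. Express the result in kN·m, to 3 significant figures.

T = A_s f_y = 940 × 420 = 394800 N = 394.8 kN.
From C = T: a = T/(0.85 f'_c b) = 394800/(0.85 × 51.4 × 245) = 36.88 mm.
M_n = T(d − a/2) = 394.8 kN × (340 − 18.44) mm = 126.95 kN·m.

M_n ≈ 127 kN·m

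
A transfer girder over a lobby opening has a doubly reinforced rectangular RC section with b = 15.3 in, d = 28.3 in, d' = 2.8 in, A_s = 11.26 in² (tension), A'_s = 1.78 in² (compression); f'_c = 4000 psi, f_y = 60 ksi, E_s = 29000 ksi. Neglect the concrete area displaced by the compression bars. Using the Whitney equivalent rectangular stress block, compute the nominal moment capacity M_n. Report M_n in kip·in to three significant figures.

Assume both steels yield.
a = (A_s − A'_s) f_y/(0.85 f'_c b) = (11.26 − 1.78) × 60/(0.85 × 4 × 15.3) = 10.934 in.
c = a/β₁ = 10.934/0.85 = 12.864 in; ε'_s = 0.003(c − d')/c = 0.0023 ≥ ε_y = 0.0021, so the compression steel yields.
M_n = (A_s − A'_s) f_y (d − a/2) + A'_s f_y (d − d') = 568.8 × (28.3 − 5.467) + 106.8 × (28.3 − 2.8) = 12987.4 + 2723.4 = 15710.8 kip·in.

M_n ≈ 15700 kip·in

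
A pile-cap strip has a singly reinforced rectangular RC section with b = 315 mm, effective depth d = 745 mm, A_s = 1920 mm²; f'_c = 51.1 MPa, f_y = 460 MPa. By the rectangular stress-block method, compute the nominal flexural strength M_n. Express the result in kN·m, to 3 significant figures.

T = A_s f_y = 1920 × 460 = 883200 N = 883.2 kN.
From C = T: a = T/(0.85 f'_c b) = 883200/(0.85 × 51.1 × 315) = 64.55 mm.
M_n = T(d − a/2) = 883.2 kN × (745 − 32.275) mm = 629.48 kN·m.

M_n ≈ 629 kN·m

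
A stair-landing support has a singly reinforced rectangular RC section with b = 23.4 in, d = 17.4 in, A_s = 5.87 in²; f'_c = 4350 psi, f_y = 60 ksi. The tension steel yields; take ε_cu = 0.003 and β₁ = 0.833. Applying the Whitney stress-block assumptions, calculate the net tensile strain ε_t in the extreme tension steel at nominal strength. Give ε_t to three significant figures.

ε_t ≈ 0.00768

a = A_s f_y/(0.85 f'_c b) = 4.071 in.
β₁ = 0.833, so c = a/β₁ = 4.071/0.833 = 4.887 in.
From the linear strain diagram with ε_cu = 0.003: ε_t = 0.003 (d − c)/c = 0.003 × (17.4 − 4.887)/4.887 = 0.00768.
Since ε_t ≥ 0.005, the section is tension-controlled.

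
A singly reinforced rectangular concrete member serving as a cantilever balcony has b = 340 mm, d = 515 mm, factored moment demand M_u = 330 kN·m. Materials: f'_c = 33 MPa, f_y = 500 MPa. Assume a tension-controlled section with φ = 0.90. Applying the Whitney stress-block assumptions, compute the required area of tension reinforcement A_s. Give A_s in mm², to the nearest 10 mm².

M_n = M_u/φ = 330/0.90 = 366.667 kN·m.
With M_n = 0.85 f'_c a b (d − a/2), solve the quadratic for a:
a = d − √(d² − 2M_n/(0.85 f'_c b)) = 515 − √(515² − 2 × 366.667×10⁶/(0.85 × 33 × 340)) = 81.03 mm.
A_s = 0.85 f'_c a b / f_y = 0.85 × 33 × 81.03 × 340 / 500 = 1545.6 mm².

A_s ≈ 1550 mm²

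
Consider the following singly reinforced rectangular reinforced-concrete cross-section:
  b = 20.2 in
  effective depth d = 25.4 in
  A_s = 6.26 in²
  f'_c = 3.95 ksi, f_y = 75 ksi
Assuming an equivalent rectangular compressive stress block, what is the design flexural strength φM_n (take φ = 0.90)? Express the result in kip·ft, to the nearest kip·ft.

φM_n ≈ 773 kip·ft

T = A_s f_y = 6.26 × 75 = 469.5 kips.
a = T/(0.85 f'_c b) = 469.5/(0.85 × 3.95 × 20.2) = 6.923 in.
M_n = T(d − a/2) = 469.5 × (25.4 − 3.4615) = 10300.1 kip·in = 10300.1/12 = 858.34 kip·ft.
φM_n = 0.90 × 858.34 = 772.51 kip·ft.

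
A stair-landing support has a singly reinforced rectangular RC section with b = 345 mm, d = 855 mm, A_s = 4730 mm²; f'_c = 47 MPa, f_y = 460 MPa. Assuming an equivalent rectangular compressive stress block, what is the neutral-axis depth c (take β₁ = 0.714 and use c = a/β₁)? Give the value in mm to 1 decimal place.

c ≈ 221.1 mm

T = A_s f_y = 4730 × 460 = 2175800 N = 2175.8 kN.
Setting C = 0.85 f'_c a b equal to T: a = 2175800/(0.85 × 47 × 345) = 157.864 mm.
With β₁ = 0.714, c = a/β₁ = 157.864/0.714 = 221.1 mm.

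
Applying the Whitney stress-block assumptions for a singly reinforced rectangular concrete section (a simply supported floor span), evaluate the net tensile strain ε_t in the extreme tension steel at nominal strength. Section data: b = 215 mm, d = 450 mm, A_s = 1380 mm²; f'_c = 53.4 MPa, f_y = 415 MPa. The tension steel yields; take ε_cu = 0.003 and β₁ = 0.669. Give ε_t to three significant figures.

ε_t ≈ 0.0124

a = A_s f_y/(0.85 f'_c b) = 58.69 mm.
β₁ = 0.669, so c = a/β₁ = 58.69/0.669 = 87.73 mm.
From the linear strain diagram with ε_cu = 0.003: ε_t = 0.003 (d − c)/c = 0.003 × (450 − 87.73)/87.73 = 0.0124.
Since ε_t ≥ 0.005, the section is tension-controlled.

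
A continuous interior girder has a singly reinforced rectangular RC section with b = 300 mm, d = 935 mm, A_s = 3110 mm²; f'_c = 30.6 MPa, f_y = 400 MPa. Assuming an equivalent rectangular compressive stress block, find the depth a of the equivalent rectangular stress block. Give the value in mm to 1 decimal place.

T = A_s f_y = 3110 × 400 = 1244000 N = 1244 kN.
Setting C = 0.85 f'_c a b equal to T: a = 1244000/(0.85 × 30.6 × 300) = 159.4 mm.

a ≈ 159.4 mm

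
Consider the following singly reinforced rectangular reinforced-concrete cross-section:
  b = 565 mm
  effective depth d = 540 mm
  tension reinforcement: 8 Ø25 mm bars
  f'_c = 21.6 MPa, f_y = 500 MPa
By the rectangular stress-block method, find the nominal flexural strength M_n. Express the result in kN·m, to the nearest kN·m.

M_n ≈ 875 kN·m

A_s = 8 × 491 = 3928 mm².
T = A_s f_y = 3928 × 500 = 1964000 N = 1964 kN.
From C = T: a = T/(0.85 f'_c b) = 1964000/(0.85 × 21.6 × 565) = 189.33 mm.
M_n = T(d − a/2) = 1964 kN × (540 − 94.665) mm = 874.64 kN·m.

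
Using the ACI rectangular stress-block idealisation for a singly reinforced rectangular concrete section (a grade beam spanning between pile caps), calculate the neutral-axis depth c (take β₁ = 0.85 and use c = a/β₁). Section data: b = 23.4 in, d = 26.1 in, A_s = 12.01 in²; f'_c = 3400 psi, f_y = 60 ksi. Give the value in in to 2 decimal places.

c ≈ 12.54 in

T = A_s f_y = 12.01 × 60 = 720.6 kips.
a = T/(0.85 f'_c b) = 720.6/(0.85 × 3.4 × 23.4) = 10.6557 in.
With β₁ = 0.85, c = a/β₁ = 10.6557/0.85 = 12.54 in.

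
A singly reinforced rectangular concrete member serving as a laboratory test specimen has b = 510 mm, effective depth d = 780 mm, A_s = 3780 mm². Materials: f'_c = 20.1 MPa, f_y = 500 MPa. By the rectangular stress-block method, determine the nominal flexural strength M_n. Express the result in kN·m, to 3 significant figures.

M_n ≈ 1270 kN·m

T = A_s f_y = 3780 × 500 = 1890000 N = 1890 kN.
From C = T: a = T/(0.85 f'_c b) = 1890000/(0.85 × 20.1 × 510) = 216.91 mm.
M_n = T(d − a/2) = 1890 kN × (780 − 108.455) mm = 1269.22 kN·m.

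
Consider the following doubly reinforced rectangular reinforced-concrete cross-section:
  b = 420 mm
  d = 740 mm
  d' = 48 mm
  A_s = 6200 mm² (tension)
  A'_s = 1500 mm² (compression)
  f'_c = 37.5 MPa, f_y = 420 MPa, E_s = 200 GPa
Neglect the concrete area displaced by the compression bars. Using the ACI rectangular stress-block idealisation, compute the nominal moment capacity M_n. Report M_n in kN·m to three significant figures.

M_n ≈ 1750 kN·m

Assume both tension and compression steel yield.
Net tension couple steel: A_s − A'_s = 4700 mm².
a = (A_s − A'_s) f_y / (0.85 f'_c b) = 1974000/(0.85 × 37.5 × 420) = 147.45 mm.
c = a/β₁ = 147.45/0.782 = 188.55 mm; ε'_s = 0.003(c − d')/c = 0.0022 ≥ f_y/E_s = 0.0021, so compression steel does yield.
M_n = (A_s − A'_s) f_y (d − a/2) + A'_s f_y (d − d') = [1974000 × (740 − 73.725) + 630000 × (740 − 48)] × 10⁻⁶ = 1315.23 + 435.96 = 1751.19 kN·m.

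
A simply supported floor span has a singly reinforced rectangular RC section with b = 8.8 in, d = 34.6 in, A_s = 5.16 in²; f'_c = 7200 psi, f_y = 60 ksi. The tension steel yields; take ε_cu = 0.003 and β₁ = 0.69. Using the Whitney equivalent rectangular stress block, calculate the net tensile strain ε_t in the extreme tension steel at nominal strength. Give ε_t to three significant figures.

a = A_s f_y/(0.85 f'_c b) = 5.749 in.
β₁ = 0.69, so c = a/β₁ = 5.749/0.69 = 8.332 in.
From the linear strain diagram with ε_cu = 0.003: ε_t = 0.003 (d − c)/c = 0.003 × (34.6 − 8.332)/8.332 = 0.00946.
Since ε_t ≥ 0.005, the section is tension-controlled.

ε_t ≈ 0.00946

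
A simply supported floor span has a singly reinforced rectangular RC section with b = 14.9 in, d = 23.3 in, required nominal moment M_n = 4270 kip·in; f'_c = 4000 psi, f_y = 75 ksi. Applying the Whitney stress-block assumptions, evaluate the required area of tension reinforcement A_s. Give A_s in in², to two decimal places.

A_s ≈ 2.67 in²

From M_n = 0.85 f'_c a b (d − a/2):
a = d − √(d² − 2M_n/(0.85 f'_c b)) = 23.3 − √(23.3² − 2 × 4270/(0.85 × 4 × 14.9)) = 3.953 in.
A_s = 0.85 f'_c a b / f_y = 0.85 × 4 × 3.953 × 14.9 / 75 = 2.670 in².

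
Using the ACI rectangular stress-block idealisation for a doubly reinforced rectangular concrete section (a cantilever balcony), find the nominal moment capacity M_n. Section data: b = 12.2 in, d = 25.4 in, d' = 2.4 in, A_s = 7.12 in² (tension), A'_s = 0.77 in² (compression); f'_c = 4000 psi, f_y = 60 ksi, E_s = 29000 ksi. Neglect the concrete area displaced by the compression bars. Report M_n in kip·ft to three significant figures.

M_n ≈ 749 kip·ft

Assume both steels yield.
a = (A_s − A'_s) f_y/(0.85 f'_c b) = (7.12 − 0.77) × 60/(0.85 × 4 × 12.2) = 9.185 in.
c = a/β₁ = 9.185/0.85 = 10.806 in; ε'_s = 0.003(c − d')/c = 0.0023 ≥ ε_y = 0.0021, so the compression steel yields.
M_n = (A_s − A'_s) f_y (d − a/2) + A'_s f_y (d − d') = 381 × (25.4 − 4.5925) + 46.2 × (25.4 − 2.4) = 7927.7 + 1062.6 = 8990.3 kip·in = 8990.3/12 = 749.19 kip·ft.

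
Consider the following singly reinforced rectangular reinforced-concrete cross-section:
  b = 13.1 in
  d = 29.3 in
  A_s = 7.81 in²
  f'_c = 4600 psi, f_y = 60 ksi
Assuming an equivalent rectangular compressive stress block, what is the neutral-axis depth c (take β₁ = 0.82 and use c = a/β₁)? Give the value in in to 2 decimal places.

c ≈ 11.16 in

T = A_s f_y = 7.81 × 60 = 468.6 kips.
a = T/(0.85 f'_c b) = 468.6/(0.85 × 4.6 × 13.1) = 9.1486 in.
With β₁ = 0.82, c = a/β₁ = 9.1486/0.82 = 11.16 in.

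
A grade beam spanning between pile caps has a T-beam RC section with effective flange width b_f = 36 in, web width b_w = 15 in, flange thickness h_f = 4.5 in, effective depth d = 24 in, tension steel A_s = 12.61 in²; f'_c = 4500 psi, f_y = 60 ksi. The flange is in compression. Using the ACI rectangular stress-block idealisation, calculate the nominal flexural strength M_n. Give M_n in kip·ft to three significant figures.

Tension: T = A_s f_y = 12.61 × 60 = 756.6 kips.
Try a within the flange: a = T/(0.85 f'_c b_f) = 756.6/(0.85 × 4.5 × 36) = 5.495 in.
a = 5.495 > h_f = 4.5 in: the block extends into the web. Split into flange-overhang and web parts.
C_f = 0.85 f'_c (b_f − b_w) h_f = 0.85 × 4.5 × (36 − 15) × 4.5 = 361.5 kips.
Remaining web compression depth: a_w = (T − C_f)/(0.85 f'_c b_w) = (756.6 − 361.5)/(0.85 × 4.5 × 15) = 6.886 in.
M_n = C_f(d − h_f/2) + (T − C_f)(d − a_w/2) = 361.5 × (24 − 2.25) + 395.1 × (24 − 3.443) = 7862.6 + 8122.1 = 15984.7 kip·in.
M_n = 15984.7/12 = 1332.06 kip·ft.

M_n ≈ 1330 kip·ft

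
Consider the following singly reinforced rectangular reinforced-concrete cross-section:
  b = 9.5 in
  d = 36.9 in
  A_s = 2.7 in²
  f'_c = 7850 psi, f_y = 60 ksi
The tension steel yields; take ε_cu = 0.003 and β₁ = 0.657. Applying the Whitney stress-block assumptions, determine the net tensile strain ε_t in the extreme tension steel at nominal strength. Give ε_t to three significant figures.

ε_t ≈ 0.0255

a = A_s f_y/(0.85 f'_c b) = 2.556 in.
β₁ = 0.657, so c = a/β₁ = 2.556/0.657 = 3.890 in.
From the linear strain diagram with ε_cu = 0.003: ε_t = 0.003 (d − c)/c = 0.003 × (36.9 − 3.890)/3.890 = 0.0255.
Since ε_t ≥ 0.005, the section is tension-controlled.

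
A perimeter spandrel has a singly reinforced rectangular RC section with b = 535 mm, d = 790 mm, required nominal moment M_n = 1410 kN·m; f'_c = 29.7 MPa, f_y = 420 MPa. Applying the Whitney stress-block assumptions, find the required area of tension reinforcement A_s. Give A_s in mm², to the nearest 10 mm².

A_s ≈ 4680 mm²

With M_n = 0.85 f'_c a b (d − a/2), solve the quadratic for a:
a = d − √(d² − 2M_n/(0.85 f'_c b)) = 790 − √(790² − 2 × 1410×10⁶/(0.85 × 29.7 × 535)) = 145.56 mm.
A_s = 0.85 f'_c a b / f_y = 0.85 × 29.7 × 145.56 × 535 / 420 = 4680.8 mm².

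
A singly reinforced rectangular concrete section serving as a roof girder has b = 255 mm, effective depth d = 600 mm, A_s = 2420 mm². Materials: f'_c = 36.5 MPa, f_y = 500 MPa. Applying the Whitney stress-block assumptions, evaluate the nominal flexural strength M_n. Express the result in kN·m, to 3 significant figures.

T = A_s f_y = 2420 × 500 = 1210000 N = 1210 kN.
From C = T: a = T/(0.85 f'_c b) = 1210000/(0.85 × 36.5 × 255) = 152.94 mm.
M_n = T(d − a/2) = 1210 kN × (600 − 76.47) mm = 633.47 kN·m.

M_n ≈ 633 kN·m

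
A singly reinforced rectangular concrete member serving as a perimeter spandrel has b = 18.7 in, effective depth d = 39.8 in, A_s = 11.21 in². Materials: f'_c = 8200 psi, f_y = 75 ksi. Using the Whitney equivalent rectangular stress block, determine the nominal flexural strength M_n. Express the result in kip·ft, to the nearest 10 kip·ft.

T = A_s f_y = 11.21 × 75 = 840.75 kips.
a = T/(0.85 f'_c b) = 840.75/(0.85 × 8.2 × 18.7) = 6.450 in.
M_n = T(d − a/2) = 840.75 × (39.8 − 3.225) = 30750.4 kip·in = 30750.4/12 = 2562.53 kip·ft.

M_n ≈ 2560 kip·ft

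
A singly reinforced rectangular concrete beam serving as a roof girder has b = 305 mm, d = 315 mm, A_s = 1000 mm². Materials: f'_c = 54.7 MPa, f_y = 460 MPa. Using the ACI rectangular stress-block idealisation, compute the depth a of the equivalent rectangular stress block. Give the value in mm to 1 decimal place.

a ≈ 32.4 mm

T = A_s f_y = 1000 × 460 = 460000 N = 460 kN.
Setting C = 0.85 f'_c a b equal to T: a = 460000/(0.85 × 54.7 × 305) = 32.4 mm.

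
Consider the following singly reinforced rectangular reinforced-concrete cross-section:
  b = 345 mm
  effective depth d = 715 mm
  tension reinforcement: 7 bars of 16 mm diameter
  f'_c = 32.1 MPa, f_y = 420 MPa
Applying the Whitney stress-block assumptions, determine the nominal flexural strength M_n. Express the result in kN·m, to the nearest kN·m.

A_s = 7 × 201 = 1407 mm².
T = A_s f_y = 1407 × 420 = 590940 N = 590.94 kN.
From C = T: a = T/(0.85 f'_c b) = 590940/(0.85 × 32.1 × 345) = 62.78 mm.
M_n = T(d − a/2) = 590.94 kN × (715 − 31.39) mm = 403.97 kN·m.

M_n ≈ 404 kN·m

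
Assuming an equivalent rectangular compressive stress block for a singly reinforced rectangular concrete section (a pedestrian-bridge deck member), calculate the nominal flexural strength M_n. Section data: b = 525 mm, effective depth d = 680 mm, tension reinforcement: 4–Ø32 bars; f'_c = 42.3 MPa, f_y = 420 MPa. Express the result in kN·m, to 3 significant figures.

A_s = 4 × 804 = 3216 mm².
T = A_s f_y = 3216 × 420 = 1350720 N = 1350.72 kN.
From C = T: a = T/(0.85 f'_c b) = 1350720/(0.85 × 42.3 × 525) = 71.56 mm.
M_n = T(d − a/2) = 1350.72 kN × (680 − 35.78) mm = 870.16 kN·m.

M_n ≈ 870 kN·m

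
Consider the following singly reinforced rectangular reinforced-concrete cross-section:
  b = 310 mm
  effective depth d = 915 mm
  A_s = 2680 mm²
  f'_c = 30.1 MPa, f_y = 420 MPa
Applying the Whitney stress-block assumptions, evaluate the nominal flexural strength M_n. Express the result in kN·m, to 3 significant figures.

T = A_s f_y = 2680 × 420 = 1125600 N = 1125.6 kN.
From C = T: a = T/(0.85 f'_c b) = 1125600/(0.85 × 30.1 × 310) = 141.92 mm.
M_n = T(d − a/2) = 1125.6 kN × (915 − 70.96) mm = 950.05 kN·m.

M_n ≈ 950 kN·m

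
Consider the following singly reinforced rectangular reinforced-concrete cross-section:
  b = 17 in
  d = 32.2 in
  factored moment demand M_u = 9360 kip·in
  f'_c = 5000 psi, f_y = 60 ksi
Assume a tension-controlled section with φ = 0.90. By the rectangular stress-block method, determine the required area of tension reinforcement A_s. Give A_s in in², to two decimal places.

M_n = M_u/φ = 9360/0.90 = 10400 kip·in.
From M_n = 0.85 f'_c a b (d − a/2):
a = d − √(d² − 2M_n/(0.85 f'_c b)) = 32.2 − √(32.2² − 2 × 10400/(0.85 × 5 × 17)) = 4.833 in.
A_s = 0.85 f'_c a b / f_y = 0.85 × 5 × 4.833 × 17 / 60 = 5.820 in².

A_s ≈ 5.82 in²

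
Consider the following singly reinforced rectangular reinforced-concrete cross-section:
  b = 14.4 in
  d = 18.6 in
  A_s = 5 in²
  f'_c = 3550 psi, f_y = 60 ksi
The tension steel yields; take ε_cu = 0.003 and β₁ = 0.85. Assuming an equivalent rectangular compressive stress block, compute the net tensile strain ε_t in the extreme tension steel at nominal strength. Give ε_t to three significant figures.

ε_t ≈ 0.00387

a = A_s f_y/(0.85 f'_c b) = 6.904 in.
β₁ = 0.85, so c = a/β₁ = 6.904/0.85 = 8.122 in.
From the linear strain diagram with ε_cu = 0.003: ε_t = 0.003 (d − c)/c = 0.003 × (18.6 − 8.122)/8.122 = 0.00387.
ε_t < 0.004 — the section is over-reinforced for flexure under ACI limits.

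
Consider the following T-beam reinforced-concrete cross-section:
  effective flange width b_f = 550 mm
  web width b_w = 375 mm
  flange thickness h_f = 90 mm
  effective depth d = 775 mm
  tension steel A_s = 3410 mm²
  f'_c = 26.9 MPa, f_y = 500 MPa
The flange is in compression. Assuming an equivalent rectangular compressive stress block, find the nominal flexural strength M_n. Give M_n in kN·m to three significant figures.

M_n ≈ 1200 kN·m

Tension: T = A_s f_y = 3410 × 500 = 1705000 N.
Try a within the flange: a = T/(0.85 f'_c b_f) = 1705000/(0.85 × 26.9 × 550) = 135.58 mm.
a = 135.58 > h_f = 90 mm: the block extends into the web. Split into flange-overhang and web parts.
C_f = 0.85 f'_c (b_f − b_w) h_f = 0.85 × 26.9 × (550 − 375) × 90 = 360124 N.
Remaining web compression depth: a_w = (T − C_f)/(0.85 f'_c b_w) = (1705000 − 360124)/(0.85 × 26.9 × 375) = 156.85 mm.
M_n = C_f(d − h_f/2) + (T − C_f)(d − a_w/2) = 360124 × (775 − 45) + 1344876 × (775 − 78.425) = 262.89 + 936.81 = 1199.70 × 10⁶ N·mm.
M_n = 1199.70 kN·m.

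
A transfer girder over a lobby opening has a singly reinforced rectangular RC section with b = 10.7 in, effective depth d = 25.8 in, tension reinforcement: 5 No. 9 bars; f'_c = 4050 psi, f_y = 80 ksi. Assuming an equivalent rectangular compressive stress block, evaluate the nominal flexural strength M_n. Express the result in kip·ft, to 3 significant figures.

A_s = 5 × 1 = 5 in².
T = A_s f_y = 5 × 80 = 400 kips.
a = T/(0.85 f'_c b) = 400/(0.85 × 4.05 × 10.7) = 10.859 in.
M_n = T(d − a/2) = 400 × (25.8 − 5.4295) = 8148.2 kip·in = 8148.2/12 = 679.02 kip·ft.

M_n ≈ 679 kip·ft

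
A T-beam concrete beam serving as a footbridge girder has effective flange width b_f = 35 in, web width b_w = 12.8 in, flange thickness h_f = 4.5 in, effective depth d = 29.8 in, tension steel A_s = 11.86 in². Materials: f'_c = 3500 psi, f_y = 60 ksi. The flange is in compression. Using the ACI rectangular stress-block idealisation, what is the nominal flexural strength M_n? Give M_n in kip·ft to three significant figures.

M_n ≈ 1520 kip·ft

Tension: T = A_s f_y = 11.86 × 60 = 711.6 kips.
Try a within the flange: a = T/(0.85 f'_c b_f) = 711.6/(0.85 × 3.5 × 35) = 6.834 in.
a = 6.834 > h_f = 4.5 in: the block extends into the web. Split into flange-overhang and web parts.
C_f = 0.85 f'_c (b_f − b_w) h_f = 0.85 × 3.5 × (35 − 12.8) × 4.5 = 297.2 kips.
Remaining web compression depth: a_w = (T − C_f)/(0.85 f'_c b_w) = (711.6 − 297.2)/(0.85 × 3.5 × 12.8) = 10.882 in.
M_n = C_f(d − h_f/2) + (T − C_f)(d − a_w/2) = 297.2 × (29.8 − 2.25) + 414.4 × (29.8 − 5.441) = 8187.9 + 10094.4 = 18282.3 kip·in.
M_n = 18282.3/12 = 1523.53 kip·ft.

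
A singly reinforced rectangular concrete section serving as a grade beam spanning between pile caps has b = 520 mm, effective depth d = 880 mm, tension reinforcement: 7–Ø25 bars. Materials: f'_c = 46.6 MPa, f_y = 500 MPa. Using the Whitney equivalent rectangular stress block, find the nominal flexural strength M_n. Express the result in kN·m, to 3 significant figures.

A_s = 7 × 491 = 3437 mm².
T = A_s f_y = 3437 × 500 = 1718500 N = 1718.5 kN.
From C = T: a = T/(0.85 f'_c b) = 1718500/(0.85 × 46.6 × 520) = 83.43 mm.
M_n = T(d − a/2) = 1718.5 kN × (880 − 41.715) mm = 1440.59 kN·m.

M_n ≈ 1440 kN·m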